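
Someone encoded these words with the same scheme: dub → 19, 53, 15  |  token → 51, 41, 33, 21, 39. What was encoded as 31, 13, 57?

d(#4)→19 and u(#21)→53: differences scale by 2, so n = 2·pos + 11. Each letter becomes 2×(its alphabet position, a=1..z=26) + 11.
Decoding 31, 13, 57: 31→(31−11)÷2=10=j, 13→(13−11)÷2=1=a, 57→(57−11)÷2=23=w.

jaw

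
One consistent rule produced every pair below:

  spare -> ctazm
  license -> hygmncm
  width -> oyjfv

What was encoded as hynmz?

liner

s(18)→c(2) and p(15)→t(19) fit y≡3x+0 (mod 26); the inverse of 3 mod 26 is 9. Treating letters as 0–25, the rule is x ↦ 3x + 0 (mod 26).
Reversing it on hynmz: h(7)→9·(7−0)≡11=l; y(24)→9·(24−0)≡8=i; n(13)→9·(13−0)≡13=n; m(12)→9·(12−0)≡4=e; z(25)→9·(25−0)≡17=r (all mod 26).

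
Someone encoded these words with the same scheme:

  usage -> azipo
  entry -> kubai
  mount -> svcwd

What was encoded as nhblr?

Letter i (0-indexed) is shifted by i+6, so successive shifts are 6, 7, 8, ….
Undoing it on nhblr: n−6=h, h−7=a, b−8=t, l−9=c, r−10=h.

hatch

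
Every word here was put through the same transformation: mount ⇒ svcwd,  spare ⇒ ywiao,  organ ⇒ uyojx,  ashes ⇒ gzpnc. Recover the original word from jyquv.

drill

In mount: m→s is +6, o→v is +7, u→c is +8, n→w is +9 — the shift increases by 1 each position. Each letter shifts forward by (position + 6), i.e. 6, 7, 8, … — the shift grows by one for each successive letter.
Reversing it on jyquv: j−6=d, y−7=r, q−8=i, u−9=l, v−10=l.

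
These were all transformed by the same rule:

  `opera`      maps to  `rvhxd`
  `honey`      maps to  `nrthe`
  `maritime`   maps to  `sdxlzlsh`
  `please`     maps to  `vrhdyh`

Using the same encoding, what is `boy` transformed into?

The shift depends on letter class: consonant p→v is +6, but vowel o→r is +3. Two shifts are in play — +3 for a/e/i/o/u, +6 for every other letter.
On boy: b(cons)+6=h, o(vowel)+3=r, y(cons)+6=e.

hre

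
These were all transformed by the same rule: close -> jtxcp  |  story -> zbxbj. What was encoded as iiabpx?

barrel

In close: c→j is +7, l→t is +8, o→x is +9, s→c is +10 — the shift increases by 1 each position. Each letter shifts forward by (position + 7), i.e. 7, 8, 9, … — the shift grows by one for each successive letter.
Decoding iiabpx: i−7=b, i−8=a, a−9=r, b−10=r, p−11=e, x−12=l.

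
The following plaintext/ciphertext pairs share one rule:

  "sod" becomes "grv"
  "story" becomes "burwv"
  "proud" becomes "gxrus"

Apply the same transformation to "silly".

The word is reversed, then every letter is shifted forward by 3.
On silly: reverse → yllis; then shift: y+3=b, l+3=o, l+3=o, i+3=l, s+3=v.

boolv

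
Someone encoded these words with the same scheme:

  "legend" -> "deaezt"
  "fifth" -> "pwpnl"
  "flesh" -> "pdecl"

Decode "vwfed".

Each letter's alphabet position (a=0..z=25) is mapped through 11·x+12 mod 26 — an affine cipher.
Reversing it on vwfed: v(21)→19·(21−12)≡15=p; w(22)→19·(22−12)≡8=i; f(5)→19·(5−12)≡23=x; e(4)→19·(4−12)≡4=e; d(3)→19·(3−12)≡11=l (all mod 26).

pixel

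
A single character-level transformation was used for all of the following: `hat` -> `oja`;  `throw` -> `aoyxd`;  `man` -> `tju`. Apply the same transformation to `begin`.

Two shifts are in play — +9 for a/e/i/o/u, +7 for every other letter.
Applying it to begin: b(cons)+7=i, e(vowel)+9=n, g(cons)+7=n, i(vowel)+9=r, n(cons)+7=u.

innru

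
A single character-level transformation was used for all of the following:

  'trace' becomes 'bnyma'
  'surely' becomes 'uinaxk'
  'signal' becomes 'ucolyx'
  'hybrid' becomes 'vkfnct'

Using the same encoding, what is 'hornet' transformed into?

vsnlab

Treating letters as 0–25, the rule is x ↦ 7x + 24 (mod 26).
On hornet: h(7)→7·7+24≡21=v; o(14)→7·14+24≡18=s; r(17)→7·17+24≡13=n; n(13)→7·13+24≡11=l; e(4)→7·4+24≡0=a; t(19)→7·19+24≡1=b (all mod 26).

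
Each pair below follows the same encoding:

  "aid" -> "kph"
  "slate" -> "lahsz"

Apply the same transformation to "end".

kul

The word is reversed, then every letter is shifted forward by 7.
On end: reverse → dne; then shift: d+7=k, n+7=u, e+7=l.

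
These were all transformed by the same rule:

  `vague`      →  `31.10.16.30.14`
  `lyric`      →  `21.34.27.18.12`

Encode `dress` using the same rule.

13.27.14.28.28

v is letter #22 and maps to 31: an offset of 9. Each letter is replaced by its alphabet position (a=1..z=26) + 9.
Applying it to dress: d=4→13, r=18→27, e=5→14, s=19→28, s=19→28.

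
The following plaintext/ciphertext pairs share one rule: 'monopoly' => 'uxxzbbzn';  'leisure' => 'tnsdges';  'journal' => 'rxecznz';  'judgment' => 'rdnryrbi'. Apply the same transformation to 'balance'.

jjvlzps

In monopoly: m→u is +8, o→x is +9, n→x is +10, o→z is +11 — the shift increases by 1 each position. The shift increases by 1 at each position, starting from +8: 8, 9, 10, ….
For balance: b+8=j, a+9=j, l+10=v, a+11=l, n+12=z, c+13=p, e+14=s.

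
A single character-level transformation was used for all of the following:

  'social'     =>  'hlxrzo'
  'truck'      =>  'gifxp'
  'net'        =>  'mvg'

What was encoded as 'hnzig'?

smart

Letters are reflected about the middle of the alphabet (position → 25−position): Atbash.
Undoing it on hnzig: h↔s, n↔m, z↔a, i↔r, g↔t.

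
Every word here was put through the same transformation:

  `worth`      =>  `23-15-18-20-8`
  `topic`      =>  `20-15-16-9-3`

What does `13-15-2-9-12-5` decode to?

mobile

Each letter is replaced by its alphabet position (a=1, b=2, …, z=26).
Reversing it on 13-15-2-9-12-5: 13=m, 15=o, 2=b, 9=i, 12=l, 5=e.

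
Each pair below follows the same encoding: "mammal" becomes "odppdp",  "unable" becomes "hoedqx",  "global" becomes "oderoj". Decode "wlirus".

The output letters match the input read backwards, each shifted +3: mammal reversed is lammam. The word is reversed, then every letter is shifted forward by 3.
Undoing it on wlirus: shift back: w−3=t, l−3=i, i−3=f, r−3=o, u−3=r, s−3=p → tiforp; then reverse → profit.

profit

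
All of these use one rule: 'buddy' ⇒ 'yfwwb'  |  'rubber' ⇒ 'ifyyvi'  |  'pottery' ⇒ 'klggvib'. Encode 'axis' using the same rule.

Each pair mirrors across the alphabet (b↔y, u↔f, d↔w): positions sum to 25. This is the alphabet-reversal cipher (Atbash): a becomes z, b becomes y, etc.
For axis: a↔z, x↔c, i↔r, s↔h.

zcrh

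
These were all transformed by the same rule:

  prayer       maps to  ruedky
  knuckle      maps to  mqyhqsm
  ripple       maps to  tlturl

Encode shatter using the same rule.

ukeyzlz

In prayer: p→r is +2, r→u is +3, a→e is +4, y→d is +5 — the shift increases by 1 each position. Each letter shifts forward by (position + 2), i.e. 2, 3, 4, … — the shift grows by one for each successive letter.
On shatter: s+2=u, h+3=k, a+4=e, t+5=y, t+6=z, e+7=l, r+8=z.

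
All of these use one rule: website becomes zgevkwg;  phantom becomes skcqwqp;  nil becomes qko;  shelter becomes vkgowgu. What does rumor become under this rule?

Vowels shift forward by 2 and consonants shift forward by 3.
For rumor: r(cons)+3=u, u(vowel)+2=w, m(cons)+3=p, o(vowel)+2=q, r(cons)+3=u.

uwpqu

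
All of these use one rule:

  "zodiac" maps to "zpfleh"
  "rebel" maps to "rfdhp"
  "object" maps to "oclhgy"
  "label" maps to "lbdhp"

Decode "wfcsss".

In zodiac: z→z is +0, o→p is +1, d→f is +2, i→l is +3 — the shift increases by 1 each position. Each letter shifts forward by its position index (0, 1, 2, …) — the shift grows by one for each successive letter.
Reversing it on wfcsss: w−0=w, f−1=e, c−2=a, s−3=p, s−4=o, s−5=n.

weapon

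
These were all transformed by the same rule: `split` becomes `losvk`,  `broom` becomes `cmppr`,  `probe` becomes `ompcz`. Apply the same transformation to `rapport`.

This is an affine cipher: with a=0,…,z=25, each position x becomes (25x+3) mod 26.
On rapport: r(17)→25·17+3≡12=m; a(0)→25·0+3≡3=d; p(15)→25·15+3≡14=o; p(15)→25·15+3≡14=o; o(14)→25·14+3≡15=p; r(17)→25·17+3≡12=m; t(19)→25·19+3≡10=k (all mod 26).

mdoopmk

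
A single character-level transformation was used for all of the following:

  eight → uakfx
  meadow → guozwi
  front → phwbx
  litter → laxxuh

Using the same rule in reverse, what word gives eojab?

cabin

This is an affine cipher: with a=0,…,z=25, each position x becomes (21x+14) mod 26.
Decoding eojab: e(4)→5·(4−14)≡2=c; o(14)→5·(14−14)≡0=a; j(9)→5·(9−14)≡1=b; a(0)→5·(0−14)≡8=i; b(1)→5·(1−14)≡13=n (all mod 26).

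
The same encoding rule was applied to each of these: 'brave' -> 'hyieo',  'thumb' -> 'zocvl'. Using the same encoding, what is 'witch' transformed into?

cpblr

In brave: b→h is +6, r→y is +7, a→i is +8, v→e is +9 — the shift increases by 1 each position. Letter i (0-indexed) is shifted by i+6, so successive shifts are 6, 7, 8, ….
For witch: w+6=c, i+7=p, t+8=b, c+9=l, h+10=r.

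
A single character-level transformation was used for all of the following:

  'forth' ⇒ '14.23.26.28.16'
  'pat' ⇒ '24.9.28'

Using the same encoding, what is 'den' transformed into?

12.13.22

f is letter #6 and maps to 14: an offset of 8. The number is (letter's place in the alphabet, a=1) + 8.
Applying it to den: d=4→12, e=5→13, n=14→22.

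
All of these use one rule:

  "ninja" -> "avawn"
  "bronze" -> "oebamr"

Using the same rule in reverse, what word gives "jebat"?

wrong

Compare letters: n→a is +13, i→v is +13, n→a is +13 — a constant shift. This is a Caesar cipher with shift 13.
Reversing it on jebat: j−13=w, e−13=r, b−13=o, a−13=n, t−13=g.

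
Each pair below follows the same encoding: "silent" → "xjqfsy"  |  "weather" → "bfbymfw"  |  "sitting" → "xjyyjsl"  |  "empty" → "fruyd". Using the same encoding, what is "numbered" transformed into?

svrgfwfi

The shift depends on letter class: consonant s→x is +5, but vowel i→j is +1. The rule splits by letter class: vowels +1, consonants +5.
For numbered: n(cons)+5=s, u(vowel)+1=v, m(cons)+5=r, b(cons)+5=g, e(vowel)+1=f, r(cons)+5=w, e(vowel)+1=f, d(cons)+5=i.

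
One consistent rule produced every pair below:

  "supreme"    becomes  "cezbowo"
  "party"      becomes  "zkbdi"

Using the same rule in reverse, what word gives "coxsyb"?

Compare letters: s→c is +10, u→e is +10, p→z is +10 — a constant shift. Every letter moves 10 places later in the alphabet, wrapping around z→a.
Decoding coxsyb: c−10=s, o−10=e, x−10=n, s−10=i, y−10=o, b−10=r.

senior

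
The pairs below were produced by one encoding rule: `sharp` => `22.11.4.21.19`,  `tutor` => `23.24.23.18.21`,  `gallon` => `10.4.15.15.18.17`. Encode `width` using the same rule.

s is letter #19 and maps to 22: an offset of 3. Letters become their 1-based position plus 3 (so a→4, b→5, …).
For width: w=23→26, i=9→12, d=4→7, t=20→23, h=8→11.

26.12.7.23.11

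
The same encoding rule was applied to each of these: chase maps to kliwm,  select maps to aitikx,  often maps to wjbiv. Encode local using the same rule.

tsket

Shifts by position in chase: pos 0: c→k (+8), pos 1: h→l (+4), pos 2: a→i (+8), pos 3: s→w (+4) — repeating every 2. It's a Vigenère-style cipher with numeric key [8,4]: position i shifts by key[i mod 2].
On local: l+8=t, o+4=s, c+8=k, a+4=e, l+8=t.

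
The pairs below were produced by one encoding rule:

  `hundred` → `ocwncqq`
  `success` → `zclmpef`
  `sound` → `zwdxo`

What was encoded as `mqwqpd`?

In hundred: h→o is +7, u→c is +8, n→w is +9, d→n is +10 — the shift increases by 1 each position. Each letter shifts forward by (position + 7), i.e. 7, 8, 9, … — the shift grows by one for each successive letter.
Undoing it on mqwqpd: m−7=f, q−8=i, w−9=n, q−10=g, p−11=e, d−12=r.

finger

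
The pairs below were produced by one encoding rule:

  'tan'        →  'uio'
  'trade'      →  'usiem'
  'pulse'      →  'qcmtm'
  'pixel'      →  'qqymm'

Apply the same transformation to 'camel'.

dinmm

Two shifts are in play — +8 for a/e/i/o/u, +1 for every other letter.
For camel: c(cons)+1=d, a(vowel)+8=i, m(cons)+1=n, e(vowel)+8=m, l(cons)+1=m.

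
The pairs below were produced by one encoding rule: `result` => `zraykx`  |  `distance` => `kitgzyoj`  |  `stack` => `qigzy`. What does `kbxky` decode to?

serve

The output letters match the input read backwards, each shifted +6: result reversed is tluser. Two steps: reverse the string, then apply a Caesar shift of +6.
Reversing it on kbxky: shift back: k−6=e, b−6=v, x−6=r, k−6=e, y−6=s → evres; then reverse → serve.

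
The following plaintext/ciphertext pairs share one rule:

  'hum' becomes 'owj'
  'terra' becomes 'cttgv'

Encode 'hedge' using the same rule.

The output letters match the input read backwards, each shifted +2: hum reversed is muh. Read the word backwards and shift each letter +2.
On hedge: reverse → egdeh; then shift: e+2=g, g+2=i, d+2=f, e+2=g, h+2=j.

gifgj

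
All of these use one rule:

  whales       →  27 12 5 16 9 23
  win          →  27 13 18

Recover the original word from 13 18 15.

ink

w is letter #23 and maps to 27: an offset of 4. Letters become their 1-based position plus 4 (so a→5, b→6, …).
Undoing it on 13 18 15: 13→(13−4)÷1=9=i, 18→(18−4)÷1=14=n, 15→(15−4)÷1=11=k.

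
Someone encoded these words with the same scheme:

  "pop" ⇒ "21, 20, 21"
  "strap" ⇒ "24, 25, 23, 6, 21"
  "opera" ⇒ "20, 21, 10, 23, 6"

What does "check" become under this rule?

8, 13, 10, 8, 16

p is letter #16 and maps to 21: an offset of 5. The number is (letter's place in the alphabet, a=1) + 5.
On check: c=3→8, h=8→13, e=5→10, c=3→8, k=11→16.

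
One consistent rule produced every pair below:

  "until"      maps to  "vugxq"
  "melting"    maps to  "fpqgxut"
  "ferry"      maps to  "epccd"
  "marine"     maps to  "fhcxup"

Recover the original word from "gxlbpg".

u(20)→v(21) and n(13)→u(20) fit y≡15x+7 (mod 26); the inverse of 15 mod 26 is 7. This is an affine cipher: with a=0,…,z=25, each position x becomes (15x+7) mod 26.
Reversing it on gxlbpg: g(6)→7·(6−7)≡19=t; x(23)→7·(23−7)≡8=i; l(11)→7·(11−7)≡2=c; b(1)→7·(1−7)≡10=k; p(15)→7·(15−7)≡4=e; g(6)→7·(6−7)≡19=t (all mod 26).

ticket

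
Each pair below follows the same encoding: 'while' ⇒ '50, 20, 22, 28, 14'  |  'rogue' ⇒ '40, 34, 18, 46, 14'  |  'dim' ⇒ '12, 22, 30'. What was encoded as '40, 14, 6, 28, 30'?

The formula is n = 2×(alphabet index, a=1) + 4.
Decoding 40, 14, 6, 28, 30: 40→(40−4)÷2=18=r, 14→(14−4)÷2=5=e, 6→(6−4)÷2=1=a, 28→(28−4)÷2=12=l, 30→(30−4)÷2=13=m.

realm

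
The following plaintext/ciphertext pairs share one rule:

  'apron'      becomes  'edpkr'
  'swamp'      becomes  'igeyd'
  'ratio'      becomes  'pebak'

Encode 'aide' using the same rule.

a(0)→e(4) and p(15)→d(3) fit y≡19x+4 (mod 26); the inverse of 19 mod 26 is 11. Each letter's alphabet position (a=0..z=25) is mapped through 19·x+4 mod 26 — an affine cipher.
For aide: a(0)→19·0+4≡4=e; i(8)→19·8+4≡0=a; d(3)→19·3+4≡9=j; e(4)→19·4+4≡2=c (all mod 26).

eajc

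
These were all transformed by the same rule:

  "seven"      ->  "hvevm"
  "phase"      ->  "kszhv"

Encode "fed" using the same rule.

uvw

Each pair mirrors across the alphabet (s↔h, e↔v, v↔e): positions sum to 25. Letters are reflected about the middle of the alphabet (position → 25−position): Atbash.
Applying it to fed: f↔u, e↔v, d↔w.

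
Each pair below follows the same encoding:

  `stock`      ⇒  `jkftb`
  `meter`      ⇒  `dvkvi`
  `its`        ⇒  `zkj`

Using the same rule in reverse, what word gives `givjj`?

press

Compare letters: s→j is +17, t→k is +17, o→f is +17 — a constant shift. It's a constant shift of +17 (ROT17).
Reversing it on givjj: g−17=p, i−17=r, v−17=e, j−17=s, j−17=s.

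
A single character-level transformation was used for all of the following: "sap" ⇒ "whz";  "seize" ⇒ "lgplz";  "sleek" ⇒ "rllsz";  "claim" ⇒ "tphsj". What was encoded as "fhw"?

The output letters match the input read backwards, each shifted +7: sap reversed is pas. The word is reversed, then every letter is shifted forward by 7.
Decoding fhw: shift back: f−7=y, h−7=a, w−7=p → yap; then reverse → pay.

pay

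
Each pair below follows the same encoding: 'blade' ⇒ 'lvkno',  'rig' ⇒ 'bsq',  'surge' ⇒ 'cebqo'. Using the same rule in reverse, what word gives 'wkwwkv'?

mammal

Every letter moves 10 places later in the alphabet, wrapping around z→a.
Undoing it on wkwwkv: w−10=m, k−10=a, w−10=m, w−10=m, k−10=a, v−10=l.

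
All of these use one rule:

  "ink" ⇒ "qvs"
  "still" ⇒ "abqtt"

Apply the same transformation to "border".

Compare letters: i→q is +8, n→v is +8, k→s is +8 — a constant shift. Each letter is shifted forward by 8 in the alphabet (a Caesar shift of +8).
Applying it to border: b+8=j, o+8=w, r+8=z, d+8=l, e+8=m, r+8=z.

jwzlmz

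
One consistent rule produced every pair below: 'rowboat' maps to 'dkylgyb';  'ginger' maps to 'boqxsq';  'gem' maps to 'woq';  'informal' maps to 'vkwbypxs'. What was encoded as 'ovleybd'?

The output letters match the input read backwards, each shifted +10: rowboat reversed is taobwor. Read the word backwards and shift each letter +10.
Decoding ovleybd: shift back: o−10=e, v−10=l, l−10=b, e−10=u, y−10=o, b−10=r, d−10=t → elbuort; then reverse → trouble.

trouble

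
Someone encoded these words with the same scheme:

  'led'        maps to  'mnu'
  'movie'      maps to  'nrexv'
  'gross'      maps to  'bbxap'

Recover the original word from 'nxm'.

The output letters match the input read backwards, each shifted +9: led reversed is del. The word is reversed, then every letter is shifted forward by 9.
Undoing it on nxm: shift back: n−9=e, x−9=o, m−9=d → eod; then reverse → doe.

doe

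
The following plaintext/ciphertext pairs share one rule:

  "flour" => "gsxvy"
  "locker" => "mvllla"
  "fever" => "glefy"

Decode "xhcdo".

watch

It's a Vigenère-style cipher with numeric key [1,7,9]: position i shifts by key[i mod 3].
Undoing it on xhcdo: x−1=w, h−7=a, c−9=t, d−1=c, o−7=h.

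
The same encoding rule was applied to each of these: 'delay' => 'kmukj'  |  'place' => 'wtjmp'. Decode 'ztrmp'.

slice

In delay: d→k is +7, e→m is +8, l→u is +9, a→k is +10 — the shift increases by 1 each position. Each letter shifts forward by (position + 7), i.e. 7, 8, 9, … — the shift grows by one for each successive letter.
Undoing it on ztrmp: z−7=s, t−8=l, r−9=i, m−10=c, p−11=e.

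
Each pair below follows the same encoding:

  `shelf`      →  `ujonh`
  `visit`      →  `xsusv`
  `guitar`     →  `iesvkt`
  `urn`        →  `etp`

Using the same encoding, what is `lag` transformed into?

The shift depends on letter class: consonant s→u is +2, but vowel e→o is +10. The rule splits by letter class: vowels +10, consonants +2.
Applying it to lag: l(cons)+2=n, a(vowel)+10=k, g(cons)+2=i.

nki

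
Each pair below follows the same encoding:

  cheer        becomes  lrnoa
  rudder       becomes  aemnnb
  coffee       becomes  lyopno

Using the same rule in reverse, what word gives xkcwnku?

The shifts repeat in a cycle of length 2: positions 0,1,… shift by +9, +10, then the pattern repeats.
Decoding xkcwnku: x−9=o, k−10=a, c−9=t, w−10=m, n−9=e, k−10=a, u−9=l.

oatmeal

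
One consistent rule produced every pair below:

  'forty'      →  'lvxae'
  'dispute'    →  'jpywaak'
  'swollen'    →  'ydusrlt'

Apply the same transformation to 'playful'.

The shifts repeat in a cycle of length 2: positions 0,1,… shift by +6, +7, then the pattern repeats.
Applying it to playful: p+6=v, l+7=s, a+6=g, y+7=f, f+6=l, u+7=b, l+6=r.

vsgflbr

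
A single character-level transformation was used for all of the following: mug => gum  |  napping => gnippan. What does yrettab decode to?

battery

It's just the letters in reverse order.
Undoing it on yrettab: then reverse → battery.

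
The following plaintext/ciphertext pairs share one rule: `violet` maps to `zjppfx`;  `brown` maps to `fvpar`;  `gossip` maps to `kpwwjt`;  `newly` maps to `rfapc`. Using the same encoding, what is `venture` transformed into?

The shift depends on letter class: consonant v→z is +4, but vowel i→j is +1. Two shifts are in play — +1 for a/e/i/o/u, +4 for every other letter.
For venture: v(cons)+4=z, e(vowel)+1=f, n(cons)+4=r, t(cons)+4=x, u(vowel)+1=v, r(cons)+4=v, e(vowel)+1=f.

zfrxvvf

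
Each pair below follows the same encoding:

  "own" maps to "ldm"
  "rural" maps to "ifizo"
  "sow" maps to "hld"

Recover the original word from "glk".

top

Letters are reflected about the middle of the alphabet (position → 25−position): Atbash.
Decoding glk: g↔t, l↔o, k↔p.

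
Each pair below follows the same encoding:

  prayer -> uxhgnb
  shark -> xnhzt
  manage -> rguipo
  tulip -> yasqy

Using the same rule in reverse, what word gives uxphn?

prize

In prayer: p→u is +5, r→x is +6, a→h is +7, y→g is +8 — the shift increases by 1 each position. Letter i (0-indexed) is shifted by i+5, so successive shifts are 5, 6, 7, ….
Undoing it on uxphn: u−5=p, x−6=r, p−7=i, h−8=z, n−9=e.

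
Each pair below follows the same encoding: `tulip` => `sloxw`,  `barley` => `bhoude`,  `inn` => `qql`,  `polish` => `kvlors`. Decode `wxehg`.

debut

The word is reversed, then every letter is shifted forward by 3.
Decoding wxehg: shift back: w−3=t, x−3=u, e−3=b, h−3=e, g−3=d → tubed; then reverse → debut.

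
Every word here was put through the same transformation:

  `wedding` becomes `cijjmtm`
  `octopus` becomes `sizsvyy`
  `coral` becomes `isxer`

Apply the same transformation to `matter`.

Vowels shift forward by 4 and consonants shift forward by 6.
Applying it to matter: m(cons)+6=s, a(vowel)+4=e, t(cons)+6=z, t(cons)+6=z, e(vowel)+4=i, r(cons)+6=x.

sezzix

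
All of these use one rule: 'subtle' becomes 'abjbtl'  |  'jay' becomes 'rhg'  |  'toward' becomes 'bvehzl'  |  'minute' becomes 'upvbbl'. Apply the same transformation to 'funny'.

The shift depends on letter class: consonant s→a is +8, but vowel u→b is +7. Two shifts are in play — +7 for a/e/i/o/u, +8 for every other letter.
Applying it to funny: f(cons)+8=n, u(vowel)+7=b, n(cons)+8=v, n(cons)+8=v, y(cons)+8=g.

nbvvg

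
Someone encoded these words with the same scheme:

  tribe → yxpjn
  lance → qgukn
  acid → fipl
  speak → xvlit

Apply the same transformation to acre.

fiym

In tribe: t→y is +5, r→x is +6, i→p is +7, b→j is +8 — the shift increases by 1 each position. Letter i (0-indexed) is shifted by i+5, so successive shifts are 5, 6, 7, ….
On acre: a+5=f, c+6=i, r+7=y, e+8=m.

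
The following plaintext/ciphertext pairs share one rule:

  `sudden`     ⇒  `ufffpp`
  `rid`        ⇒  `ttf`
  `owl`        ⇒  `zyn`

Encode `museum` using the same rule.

The shift depends on letter class: consonant s→u is +2, but vowel u→f is +11. Two shifts are in play — +11 for a/e/i/o/u, +2 for every other letter.
For museum: m(cons)+2=o, u(vowel)+11=f, s(cons)+2=u, e(vowel)+11=p, u(vowel)+11=f, m(cons)+2=o.

ofupfo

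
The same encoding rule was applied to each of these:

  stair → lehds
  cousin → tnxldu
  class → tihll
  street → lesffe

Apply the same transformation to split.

Treating letters as 0–25, the rule is x ↦ 19x + 7 (mod 26).
On split: s(18)→19·18+7≡11=l; p(15)→19·15+7≡6=g; l(11)→19·11+7≡8=i; i(8)→19·8+7≡3=d; t(19)→19·19+7≡4=e (all mod 26).

lgide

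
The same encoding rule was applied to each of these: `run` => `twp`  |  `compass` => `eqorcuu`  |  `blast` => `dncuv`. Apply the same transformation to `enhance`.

This is a Caesar cipher with shift 2.
For enhance: e+2=g, n+2=p, h+2=j, a+2=c, n+2=p, c+2=e, e+2=g.

gpjcpeg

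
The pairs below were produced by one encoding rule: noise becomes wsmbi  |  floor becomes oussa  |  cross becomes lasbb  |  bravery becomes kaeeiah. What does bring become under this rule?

Two shifts are in play — +4 for a/e/i/o/u, +9 for every other letter.
Applying it to bring: b(cons)+9=k, r(cons)+9=a, i(vowel)+4=m, n(cons)+9=w, g(cons)+9=p.

kamwp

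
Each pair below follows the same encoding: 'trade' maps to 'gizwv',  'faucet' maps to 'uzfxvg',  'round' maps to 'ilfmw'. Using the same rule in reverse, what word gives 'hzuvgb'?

safety

Each pair mirrors across the alphabet (t↔g, r↔i, a↔z): positions sum to 25. Each letter is replaced by its mirror in the alphabet: a↔z, b↔y, c↔x, and so on (the Atbash cipher).
Decoding hzuvgb: h↔s, z↔a, u↔f, v↔e, g↔t, b↔y.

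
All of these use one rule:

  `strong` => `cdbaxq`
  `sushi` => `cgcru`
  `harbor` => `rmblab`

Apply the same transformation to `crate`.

mbmdq

The shift depends on letter class: consonant s→c is +10, but vowel o→a is +12. Two shifts are in play — +12 for a/e/i/o/u, +10 for every other letter.
On crate: c(cons)+10=m, r(cons)+10=b, a(vowel)+12=m, t(cons)+10=d, e(vowel)+12=q.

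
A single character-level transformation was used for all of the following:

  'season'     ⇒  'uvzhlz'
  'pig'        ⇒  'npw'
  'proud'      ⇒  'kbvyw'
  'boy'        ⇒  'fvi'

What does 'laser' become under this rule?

ylzhs

The output letters match the input read backwards, each shifted +7: season reversed is nosaes. The word is reversed, then every letter is shifted forward by 7.
Applying it to laser: reverse → resal; then shift: r+7=y, e+7=l, s+7=z, a+7=h, l+7=s.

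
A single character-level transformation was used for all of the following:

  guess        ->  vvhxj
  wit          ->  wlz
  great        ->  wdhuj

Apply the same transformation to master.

uhwvdp

The output letters match the input read backwards, each shifted +3: guess reversed is sseug. Read the word backwards and shift each letter +3.
On master: reverse → retsam; then shift: r+3=u, e+3=h, t+3=w, s+3=v, a+3=d, m+3=p.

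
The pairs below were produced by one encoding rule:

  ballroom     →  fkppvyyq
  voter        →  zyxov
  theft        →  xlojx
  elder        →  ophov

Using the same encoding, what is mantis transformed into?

The shift depends on letter class: consonant b→f is +4, but vowel a→k is +10. The rule splits by letter class: vowels +10, consonants +4.
On mantis: m(cons)+4=q, a(vowel)+10=k, n(cons)+4=r, t(cons)+4=x, i(vowel)+10=s, s(cons)+4=w.

qkrxsw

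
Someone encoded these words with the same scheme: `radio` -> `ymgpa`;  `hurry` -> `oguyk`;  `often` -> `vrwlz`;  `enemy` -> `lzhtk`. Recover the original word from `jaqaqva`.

contest

Shifts by position in radio: pos 0: r→y (+7), pos 1: a→m (+12), pos 2: d→g (+3), pos 3: i→p (+7), pos 4: o→a (+12) — repeating every 3. A repeating key of period 3 is used — shifts +7, +12, +3 over and over.
Reversing it on jaqaqva: j−7=c, a−12=o, q−3=n, a−7=t, q−12=e, v−3=s, a−7=t.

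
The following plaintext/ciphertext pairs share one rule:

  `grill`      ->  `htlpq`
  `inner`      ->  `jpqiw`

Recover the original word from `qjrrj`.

phone

In grill: g→h is +1, r→t is +2, i→l is +3, l→p is +4 — the shift increases by 1 each position. Each letter shifts forward by (position + 1), i.e. 1, 2, 3, … — the shift grows by one for each successive letter.
Decoding qjrrj: q−1=p, j−2=h, r−3=o, r−4=n, j−5=e.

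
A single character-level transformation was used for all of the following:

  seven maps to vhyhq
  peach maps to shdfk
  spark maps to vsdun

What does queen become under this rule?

txhhq

Each letter is shifted forward by 3 in the alphabet (a Caesar shift of +3).
For queen: q+3=t, u+3=x, e+3=h, e+3=h, n+3=q.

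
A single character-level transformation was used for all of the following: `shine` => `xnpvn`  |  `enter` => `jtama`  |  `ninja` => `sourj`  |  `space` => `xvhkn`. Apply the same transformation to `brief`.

In shine: s→x is +5, h→n is +6, i→p is +7, n→v is +8 — the shift increases by 1 each position. Each letter shifts forward by (position + 5), i.e. 5, 6, 7, … — the shift grows by one for each successive letter.
For brief: b+5=g, r+6=x, i+7=p, e+8=m, f+9=o.

gxpmo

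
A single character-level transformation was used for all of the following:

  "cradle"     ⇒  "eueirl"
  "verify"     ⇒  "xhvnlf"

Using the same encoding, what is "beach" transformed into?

In cradle: c→e is +2, r→u is +3, a→e is +4, d→i is +5 — the shift increases by 1 each position. Each letter shifts forward by (position + 2), i.e. 2, 3, 4, … — the shift grows by one for each successive letter.
For beach: b+2=d, e+3=h, a+4=e, c+5=h, h+6=n.

dhehn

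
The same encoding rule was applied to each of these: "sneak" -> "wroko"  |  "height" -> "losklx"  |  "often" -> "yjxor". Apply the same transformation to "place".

The shift depends on letter class: consonant s→w is +4, but vowel e→o is +10. Two shifts are in play — +10 for a/e/i/o/u, +4 for every other letter.
For place: p(cons)+4=t, l(cons)+4=p, a(vowel)+10=k, c(cons)+4=g, e(vowel)+10=o.

tpkgo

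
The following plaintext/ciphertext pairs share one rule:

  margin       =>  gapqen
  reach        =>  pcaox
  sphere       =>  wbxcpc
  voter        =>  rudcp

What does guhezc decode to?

Treating letters as 0–25, the rule is x ↦ 7x + 0 (mod 26).
Undoing it on guhezc: g(6)→15·(6−0)≡12=m; u(20)→15·(20−0)≡14=o; h(7)→15·(7−0)≡1=b; e(4)→15·(4−0)≡8=i; z(25)→15·(25−0)≡11=l; c(2)→15·(2−0)≡4=e (all mod 26).

mobile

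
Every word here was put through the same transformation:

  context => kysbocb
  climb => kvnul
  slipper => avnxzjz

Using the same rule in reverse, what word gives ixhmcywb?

ancestor

Shifts by position in context: pos 0: c→k (+8), pos 1: o→y (+10), pos 2: n→s (+5), pos 3: t→b (+8), pos 4: e→o (+10), pos 5: x→c (+5) — repeating every 3. The shifts repeat in a cycle of length 3: positions 0,1,… shift by +8, +10, +5, then the pattern repeats.
Undoing it on ixhmcywb: i−8=a, x−10=n, h−5=c, m−8=e, c−10=s, y−5=t, w−8=o, b−10=r.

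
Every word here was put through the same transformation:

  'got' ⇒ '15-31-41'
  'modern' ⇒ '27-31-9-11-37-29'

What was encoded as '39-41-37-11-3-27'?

g(#7)→15 and o(#15)→31: differences scale by 2, so n = 2·pos + 1. The formula is n = 2×(alphabet index, a=1) + 1.
Undoing it on 39-41-37-11-3-27: 39→(39−1)÷2=19=s, 41→(41−1)÷2=20=t, 37→(37−1)÷2=18=r, 11→(11−1)÷2=5=e, 3→(3−1)÷2=1=a, 27→(27−1)÷2=13=m.

stream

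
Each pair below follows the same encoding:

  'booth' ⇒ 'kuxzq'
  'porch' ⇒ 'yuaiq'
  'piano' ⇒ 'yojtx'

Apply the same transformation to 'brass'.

kxjyb

Shifts by position in booth: pos 0: b→k (+9), pos 1: o→u (+6), pos 2: o→x (+9), pos 3: t→z (+6) — repeating every 2. It's a Vigenère-style cipher with numeric key [9,6]: position i shifts by key[i mod 2].
For brass: b+9=k, r+6=x, a+9=j, s+6=y, s+9=b.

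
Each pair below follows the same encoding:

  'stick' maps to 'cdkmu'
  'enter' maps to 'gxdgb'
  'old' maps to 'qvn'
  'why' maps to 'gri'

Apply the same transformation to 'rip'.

The shift depends on letter class: consonant s→c is +10, but vowel i→k is +2. Two shifts are in play — +2 for a/e/i/o/u, +10 for every other letter.
Applying it to rip: r(cons)+10=b, i(vowel)+2=k, p(cons)+10=z.

bkz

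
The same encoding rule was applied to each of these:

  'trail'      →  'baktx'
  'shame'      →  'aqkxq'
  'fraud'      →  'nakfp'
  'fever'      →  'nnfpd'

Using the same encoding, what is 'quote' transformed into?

ydyeq

The shift increases by 1 at each position, starting from +8: 8, 9, 10, ….
For quote: q+8=y, u+9=d, o+10=y, t+11=e, e+12=q.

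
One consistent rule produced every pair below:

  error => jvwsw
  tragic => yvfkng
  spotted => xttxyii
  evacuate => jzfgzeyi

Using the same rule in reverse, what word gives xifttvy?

seaport

Shifts by position in error: pos 0: e→j (+5), pos 1: r→v (+4), pos 2: r→w (+5), pos 3: o→s (+4) — repeating every 2. A repeating key of period 2 is used — shifts +5, +4 over and over.
Reversing it on xifttvy: x−5=s, i−4=e, f−5=a, t−4=p, t−5=o, v−4=r, y−5=t.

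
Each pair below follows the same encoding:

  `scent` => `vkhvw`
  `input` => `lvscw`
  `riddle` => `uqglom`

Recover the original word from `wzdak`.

trash

Shifts by position in scent: pos 0: s→v (+3), pos 1: c→k (+8), pos 2: e→h (+3), pos 3: n→v (+8) — repeating every 2. It's a Vigenère-style cipher with numeric key [3,8]: position i shifts by key[i mod 2].
Undoing it on wzdak: w−3=t, z−8=r, d−3=a, a−8=s, k−3=h.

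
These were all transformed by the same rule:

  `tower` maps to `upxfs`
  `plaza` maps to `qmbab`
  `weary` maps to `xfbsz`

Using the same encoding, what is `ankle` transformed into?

Compare letters: t→u is +1, o→p is +1, w→x is +1 — a constant shift. Every letter moves 1 place later in the alphabet, wrapping around z→a.
Applying it to ankle: a+1=b, n+1=o, k+1=l, l+1=m, e+1=f.

bolmf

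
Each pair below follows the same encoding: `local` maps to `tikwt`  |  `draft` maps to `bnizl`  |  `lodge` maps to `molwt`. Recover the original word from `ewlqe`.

widow

The output letters match the input read backwards, each shifted +8: local reversed is lacol. Two steps: reverse the string, then apply a Caesar shift of +8.
Reversing it on ewlqe: shift back: e−8=w, w−8=o, l−8=d, q−8=i, e−8=w → wodiw; then reverse → widow.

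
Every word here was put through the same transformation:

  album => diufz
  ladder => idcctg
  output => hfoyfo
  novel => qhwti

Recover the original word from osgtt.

This is an affine cipher: with a=0,…,z=25, each position x becomes (17x+3) mod 26.
Reversing it on osgtt: o(14)→23·(14−3)≡19=t; s(18)→23·(18−3)≡7=h; g(6)→23·(6−3)≡17=r; t(19)→23·(19−3)≡4=e; t(19)→23·(19−3)≡4=e (all mod 26).

three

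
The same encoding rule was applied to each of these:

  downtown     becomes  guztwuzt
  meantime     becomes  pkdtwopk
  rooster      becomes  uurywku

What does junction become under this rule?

maqiwort

Shifts by position in downtown: pos 0: d→g (+3), pos 1: o→u (+6), pos 2: w→z (+3), pos 3: n→t (+6) — repeating every 2. The shifts repeat in a cycle of length 2: positions 0,1,… shift by +3, +6, then the pattern repeats.
For junction: j+3=m, u+6=a, n+3=q, c+6=i, t+3=w, i+6=o, o+3=r, n+6=t.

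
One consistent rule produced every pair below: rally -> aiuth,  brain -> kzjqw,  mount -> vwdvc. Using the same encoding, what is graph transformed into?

pzjxq

It's a Vigenère-style cipher with numeric key [9,8]: position i shifts by key[i mod 2].
For graph: g+9=p, r+8=z, a+9=j, p+8=x, h+9=q.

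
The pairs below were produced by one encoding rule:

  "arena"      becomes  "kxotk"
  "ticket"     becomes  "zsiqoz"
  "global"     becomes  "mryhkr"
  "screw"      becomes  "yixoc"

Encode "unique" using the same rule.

etsweo

Two shifts are in play — +10 for a/e/i/o/u, +6 for every other letter.
On unique: u(vowel)+10=e, n(cons)+6=t, i(vowel)+10=s, q(cons)+6=w, u(vowel)+10=e, e(vowel)+10=o.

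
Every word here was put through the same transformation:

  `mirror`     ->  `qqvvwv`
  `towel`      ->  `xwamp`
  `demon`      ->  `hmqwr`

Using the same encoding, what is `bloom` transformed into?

The shift depends on letter class: consonant m→q is +4, but vowel i→q is +8. The rule splits by letter class: vowels +8, consonants +4.
On bloom: b(cons)+4=f, l(cons)+4=p, o(vowel)+8=w, o(vowel)+8=w, m(cons)+4=q.

fpwwq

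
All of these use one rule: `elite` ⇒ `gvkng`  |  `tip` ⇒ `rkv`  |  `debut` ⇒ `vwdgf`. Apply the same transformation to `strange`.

The output letters match the input read backwards, each shifted +2: elite reversed is etile. Two steps: reverse the string, then apply a Caesar shift of +2.
On strange: reverse → egnarts; then shift: e+2=g, g+2=i, n+2=p, a+2=c, r+2=t, t+2=v, s+2=u.

gipctvu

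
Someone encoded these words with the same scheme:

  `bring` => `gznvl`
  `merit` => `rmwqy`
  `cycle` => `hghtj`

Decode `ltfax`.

glass

Shifts by position in bring: pos 0: b→g (+5), pos 1: r→z (+8), pos 2: i→n (+5), pos 3: n→v (+8) — repeating every 2. A repeating key of period 2 is used — shifts +5, +8 over and over.
Undoing it on ltfax: l−5=g, t−8=l, f−5=a, a−8=s, x−5=s.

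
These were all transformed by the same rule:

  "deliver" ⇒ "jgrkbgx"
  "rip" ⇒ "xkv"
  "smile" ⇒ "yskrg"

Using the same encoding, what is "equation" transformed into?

The rule splits by letter class: vowels +2, consonants +6.
Applying it to equation: e(vowel)+2=g, q(cons)+6=w, u(vowel)+2=w, a(vowel)+2=c, t(cons)+6=z, i(vowel)+2=k, o(vowel)+2=q, n(cons)+6=t.

gwwczkqt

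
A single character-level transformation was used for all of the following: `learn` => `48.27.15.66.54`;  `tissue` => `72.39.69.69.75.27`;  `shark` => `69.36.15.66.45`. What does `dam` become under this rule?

24.15.51

l(#12)→48 and e(#5)→27: differences scale by 3, so n = 3·pos + 12. The formula is n = 3×(alphabet index, a=1) + 12.
For dam: d=4→24, a=1→15, m=13→51.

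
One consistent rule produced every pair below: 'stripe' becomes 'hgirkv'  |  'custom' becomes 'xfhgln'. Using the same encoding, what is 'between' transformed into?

yvgdvvm

Each pair mirrors across the alphabet (s↔h, t↔g, r↔i): positions sum to 25. Letters are reflected about the middle of the alphabet (position → 25−position): Atbash.
For between: b↔y, e↔v, t↔g, w↔d, e↔v, e↔v, n↔m.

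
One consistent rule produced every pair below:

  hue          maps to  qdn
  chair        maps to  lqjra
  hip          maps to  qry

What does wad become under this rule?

Compare letters: h→q is +9, u→d is +9, e→n is +9 — a constant shift. It's a constant shift of +9 (ROT9).
On wad: w+9=f, a+9=j, d+9=m.

fjm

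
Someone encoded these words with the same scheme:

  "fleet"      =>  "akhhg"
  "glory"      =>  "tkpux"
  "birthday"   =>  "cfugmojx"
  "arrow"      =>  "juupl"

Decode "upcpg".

robot

f(5)→a(0) and l(11)→k(10) fit y≡19x+9 (mod 26); the inverse of 19 mod 26 is 11. Each letter's alphabet position (a=0..z=25) is mapped through 19·x+9 mod 26 — an affine cipher.
Undoing it on upcpg: u(20)→11·(20−9)≡17=r; p(15)→11·(15−9)≡14=o; c(2)→11·(2−9)≡1=b; p(15)→11·(15−9)≡14=o; g(6)→11·(6−9)≡19=t (all mod 26).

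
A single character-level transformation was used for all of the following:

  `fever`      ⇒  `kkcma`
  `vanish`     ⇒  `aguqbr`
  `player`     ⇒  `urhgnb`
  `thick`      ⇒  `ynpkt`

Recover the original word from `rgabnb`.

In fever: f→k is +5, e→k is +6, v→c is +7, e→m is +8 — the shift increases by 1 each position. The shift increases by 1 at each position, starting from +5: 5, 6, 7, ….
Reversing it on rgabnb: r−5=m, g−6=a, a−7=t, b−8=t, n−9=e, b−10=r.

matter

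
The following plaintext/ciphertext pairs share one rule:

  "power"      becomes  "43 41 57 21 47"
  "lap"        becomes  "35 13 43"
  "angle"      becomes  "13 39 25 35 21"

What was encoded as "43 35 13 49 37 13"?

With a=1..z=26, the number is 2·pos + 11.
Reversing it on 43 35 13 49 37 13: 43→(43−11)÷2=16=p, 35→(35−11)÷2=12=l, 13→(13−11)÷2=1=a, 49→(49−11)÷2=19=s, 37→(37−11)÷2=13=m, 13→(13−11)÷2=1=a.

plasma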